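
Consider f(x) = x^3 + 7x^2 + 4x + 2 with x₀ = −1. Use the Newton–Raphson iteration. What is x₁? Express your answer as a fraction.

f'(x) = 3x^2 + 14x + 4.
f(−1) = 4, f'(−1) = −7, so x₁ = (−1) − 4/(−7) = −3/7.

−3/7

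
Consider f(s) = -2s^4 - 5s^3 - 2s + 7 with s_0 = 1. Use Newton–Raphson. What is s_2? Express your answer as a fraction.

2485057/2724675

f'(s) = -8s^3 - 15s^2 - 2.
f(1) = -2, f'(1) = -25, so s_1 = 1 - (-2)/(-25) = 23/25.
f(23/25) = -64932/390625, f'(23/25) = -326961/15625, so s_2 = (23/25) - (-64932/390625)/(-326961/15625) = 2485057/2724675.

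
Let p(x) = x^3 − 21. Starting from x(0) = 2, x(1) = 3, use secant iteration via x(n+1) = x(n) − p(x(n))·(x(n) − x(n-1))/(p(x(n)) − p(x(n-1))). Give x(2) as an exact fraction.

p(2) = −13, p(3) = 6. x(2) = 3 − 6·(3 − 2)/(6 − (−13)) = 51/19.

51/19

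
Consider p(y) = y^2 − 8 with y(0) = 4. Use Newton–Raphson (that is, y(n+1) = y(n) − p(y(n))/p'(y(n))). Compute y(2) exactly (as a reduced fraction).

17/6

p'(y) = 2y.
p(4) = 8, p'(4) = 8, so y(1) = 4 − 8/8 = 3.
p(3) = 1, p'(3) = 6, so y(2) = 3 − 1/6 = 17/6.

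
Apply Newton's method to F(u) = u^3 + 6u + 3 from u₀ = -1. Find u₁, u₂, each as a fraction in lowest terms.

F'(u) = 3u^2 + 6.
F(-1) = -4, F'(-1) = 9, so u₁ = (-1) - (-4)/9 = -5/9.
F(-5/9) = -368/729, F'(-5/9) = 187/27, so u₂ = (-5/9) - (-368/729)/(187/27) = -2437/5049.

u₁ = -5/9, u₂ = -2437/5049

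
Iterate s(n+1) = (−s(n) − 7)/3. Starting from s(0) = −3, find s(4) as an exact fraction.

−143/81

s(1) = (−(−3) − 7)/3 = −4/3.
s(2) = (−(−4/3) − 7)/3 = −17/9.
s(3) = (−(−17/9) − 7)/3 = −46/27.
s(4) = (−(−46/27) − 7)/3 = −143/81.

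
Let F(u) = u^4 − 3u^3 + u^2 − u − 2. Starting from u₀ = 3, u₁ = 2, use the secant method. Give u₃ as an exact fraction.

550/167

F(3) = 4, F(2) = −8. u₂ = 2 − (−8)·(2 − 3)/((−8) − 4) = 8/3.
F(2) = −8, F(8/3) = −314/81. u₃ = (8/3) − (−314/81)·((8/3) − 2)/((−314/81) − (−8)) = 550/167.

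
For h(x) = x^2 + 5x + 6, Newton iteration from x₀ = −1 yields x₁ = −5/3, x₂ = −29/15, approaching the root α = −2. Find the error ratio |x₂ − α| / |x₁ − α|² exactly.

3/5

x₁ − α = −5/3 − (−2) = −5/3 + 2 = 1/3, so |x₁ − α| = 1/3.
x₂ − α = −29/15 − (−2) = −29/15 + 2 = 1/15, so |x₂ − α| = 1/15.
|x₁ − α|² = 1/9.
Ratio = (1/15) / (1/9) = 3/5.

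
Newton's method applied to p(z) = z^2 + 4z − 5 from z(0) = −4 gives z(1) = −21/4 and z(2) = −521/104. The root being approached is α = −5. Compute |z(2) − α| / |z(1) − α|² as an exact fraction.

z(1) − α = −21/4 − (−5) = −21/4 + 5 = −1/4, so |z(1) − α| = 1/4.
z(2) − α = −521/104 − (−5) = −521/104 + 5 = −1/104, so |z(2) − α| = 1/104.
|z(1) − α|² = 1/16.
Ratio = (1/104) / (1/16) = 2/13.

2/13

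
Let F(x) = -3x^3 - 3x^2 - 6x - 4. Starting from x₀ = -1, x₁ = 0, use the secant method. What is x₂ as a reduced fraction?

-2/3

F(-1) = 2, F(0) = -4. x₂ = 0 - (-4)·(0 - (-1))/((-4) - 2) = -2/3.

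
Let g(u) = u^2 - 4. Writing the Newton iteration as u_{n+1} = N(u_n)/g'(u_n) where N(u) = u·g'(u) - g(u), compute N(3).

g'(u) = 2u.
N(u) = u·g'(u) - g(u) = u·(2u) - (u^2 - 4) = u^2 + 4.
N(3) = 13.

13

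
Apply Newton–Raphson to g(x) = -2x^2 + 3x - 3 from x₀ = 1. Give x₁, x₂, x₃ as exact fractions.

x₁ = -1, x₂ = 1/7, x₃ = 145/119

g'(x) = -4x + 3.
g(1) = -2, g'(1) = -1, so x₁ = 1 - (-2)/(-1) = -1.
g(-1) = -8, g'(-1) = 7, so x₂ = (-1) - (-8)/7 = 1/7.
g(1/7) = -128/49, g'(1/7) = 17/7, so x₃ = (1/7) - (-128/49)/(17/7) = 145/119.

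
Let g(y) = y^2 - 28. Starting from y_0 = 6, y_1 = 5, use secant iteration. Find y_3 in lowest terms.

598/113

g(6) = 8, g(5) = -3. y_2 = 5 - (-3)·(5 - 6)/((-3) - 8) = 58/11.
g(5) = -3, g(58/11) = -24/121. y_3 = (58/11) - (-24/121)·((58/11) - 5)/((-24/121) - (-3)) = 598/113.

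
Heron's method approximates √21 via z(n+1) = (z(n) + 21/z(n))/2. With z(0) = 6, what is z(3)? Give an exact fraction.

970993/211888

z(1) = (6 + 21/6)/2 = 19/4.
z(2) = (19/4 + 21/(19/4))/2 = 697/152.
z(3) = (697/152 + 21/(697/152))/2 = 970993/211888.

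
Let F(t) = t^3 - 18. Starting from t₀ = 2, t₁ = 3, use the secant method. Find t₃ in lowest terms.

2402/921

F(2) = -10, F(3) = 9. t₂ = 3 - 9·(3 - 2)/(9 - (-10)) = 48/19.
F(3) = 9, F(48/19) = -12870/6859. t₃ = (48/19) - (-12870/6859)·((48/19) - 3)/((-12870/6859) - 9) = 2402/921.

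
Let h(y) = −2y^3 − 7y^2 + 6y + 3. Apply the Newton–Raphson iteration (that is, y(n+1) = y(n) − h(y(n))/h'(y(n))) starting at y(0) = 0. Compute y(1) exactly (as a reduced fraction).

−1/2

h'(y) = −6y^2 − 14y + 6.
h(0) = 3, h'(0) = 6, so y(1) = 0 − 3/6 = −1/2.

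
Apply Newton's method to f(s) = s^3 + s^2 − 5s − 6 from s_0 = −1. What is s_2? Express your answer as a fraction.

−13/10

f'(s) = 3s^2 + 2s − 5.
f(−1) = −1, f'(−1) = −4, so s_1 = (−1) − (−1)/(−4) = −5/4.
f(−5/4) = −9/64, f'(−5/4) = −45/16, so s_2 = (−5/4) − (−9/64)/(−45/16) = −13/10.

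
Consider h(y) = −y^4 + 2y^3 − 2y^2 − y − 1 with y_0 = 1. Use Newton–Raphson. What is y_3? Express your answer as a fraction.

h'(y) = −4y^3 + 6y^2 − 4y − 1.
h(1) = −3, h'(1) = −3, so y_1 = 1 − (−3)/(−3) = 0.
h(0) = −1, h'(0) = −1, so y_2 = 0 − (−1)/(−1) = −1.
h(−1) = −5, h'(−1) = 13, so y_3 = (−1) − (−5)/13 = −8/13.

−8/13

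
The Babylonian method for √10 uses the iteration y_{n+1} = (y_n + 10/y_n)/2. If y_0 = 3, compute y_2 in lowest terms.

721/228

y_1 = (3 + 10/3)/2 = 19/6.
y_2 = (19/6 + 10/(19/6))/2 = 721/228.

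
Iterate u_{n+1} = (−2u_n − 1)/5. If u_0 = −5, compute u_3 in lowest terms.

u_1 = (−2·(−5) − 1)/5 = 9/5.
u_2 = (−2·(9/5) − 1)/5 = −23/25.
u_3 = (−2·(−23/25) − 1)/5 = 21/125.

21/125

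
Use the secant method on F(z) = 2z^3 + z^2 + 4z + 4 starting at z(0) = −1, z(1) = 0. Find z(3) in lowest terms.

F(−1) = −1, F(0) = 4. z(2) = 0 − 4·(0 − (−1))/(4 − (−1)) = −4/5.
F(0) = 4, F(−4/5) = 52/125. z(3) = (−4/5) − (52/125)·((−4/5) − 0)/((52/125) − 4) = −25/28.

−25/28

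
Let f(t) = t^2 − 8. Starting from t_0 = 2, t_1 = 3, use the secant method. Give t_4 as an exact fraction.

577/204

f(2) = −4, f(3) = 1. t_2 = 3 − 1·(3 − 2)/(1 − (−4)) = 14/5.
f(3) = 1, f(14/5) = −4/25. t_3 = (14/5) − (−4/25)·((14/5) − 3)/((−4/25) − 1) = 82/29.
f(14/5) = −4/25, f(82/29) = −4/841. t_4 = (82/29) − (−4/841)·((82/29) − (14/5))/((−4/841) − (−4/25)) = 577/204.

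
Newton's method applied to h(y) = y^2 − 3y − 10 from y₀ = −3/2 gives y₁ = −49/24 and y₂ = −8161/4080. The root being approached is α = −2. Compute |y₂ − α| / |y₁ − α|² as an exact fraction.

12/85

y₁ − α = −49/24 − (−2) = −49/24 + 2 = −1/24, so |y₁ − α| = 1/24.
y₂ − α = −8161/4080 − (−2) = −8161/4080 + 2 = −1/4080, so |y₂ − α| = 1/4080.
|y₁ − α|² = 1/576.
Ratio = (1/4080) / (1/576) = 12/85.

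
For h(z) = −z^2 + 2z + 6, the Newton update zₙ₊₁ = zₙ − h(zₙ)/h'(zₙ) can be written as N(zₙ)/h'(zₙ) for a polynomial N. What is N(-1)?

h'(z) = −2z + 2.
N(z) = z·h'(z) − h(z) = z·(−2z + 2) − (−z^2 + 2z + 6) = −z^2 − 6.
N(-1) = −7.

−7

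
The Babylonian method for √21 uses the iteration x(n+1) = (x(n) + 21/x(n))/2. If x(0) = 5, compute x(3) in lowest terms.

x(1) = (5 + 21/5)/2 = 23/5.
x(2) = (23/5 + 21/(23/5))/2 = 527/115.
x(3) = (527/115 + 21/(527/115))/2 = 277727/60605.

277727/60605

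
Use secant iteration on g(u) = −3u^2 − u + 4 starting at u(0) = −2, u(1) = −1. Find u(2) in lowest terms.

−5/4

g(−2) = −6, g(−1) = 2. u(2) = (−1) − 2·((−1) − (−2))/(2 − (−6)) = −5/4.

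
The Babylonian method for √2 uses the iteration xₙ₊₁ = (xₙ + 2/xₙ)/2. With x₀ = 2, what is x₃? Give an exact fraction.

x₁ = (2 + 2/2)/2 = 3/2.
x₂ = (3/2 + 2/(3/2))/2 = 17/12.
x₃ = (17/12 + 2/(17/12))/2 = 577/408.

577/408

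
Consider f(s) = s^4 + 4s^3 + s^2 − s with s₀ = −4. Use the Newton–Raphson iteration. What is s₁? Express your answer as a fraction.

−272/73

f'(s) = 4s^3 + 12s^2 + 2s − 1.
f(−4) = 20, f'(−4) = −73, so s₁ = (−4) − 20/(−73) = −272/73.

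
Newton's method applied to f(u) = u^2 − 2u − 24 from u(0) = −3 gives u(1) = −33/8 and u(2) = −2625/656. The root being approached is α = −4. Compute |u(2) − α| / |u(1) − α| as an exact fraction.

u(1) − α = −33/8 − (−4) = −33/8 + 4 = −1/8, so |u(1) − α| = 1/8.
u(2) − α = −2625/656 − (−4) = −2625/656 + 4 = −1/656, so |u(2) − α| = 1/656.
Ratio = (1/656) / (1/8) = 1/82.

1/82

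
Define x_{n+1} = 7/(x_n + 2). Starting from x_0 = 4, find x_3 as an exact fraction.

x_1 = 7/(4 + 2) = 7/6.
x_2 = 7/(7/6 + 2) = 42/19.
x_3 = 7/(42/19 + 2) = 133/80.

133/80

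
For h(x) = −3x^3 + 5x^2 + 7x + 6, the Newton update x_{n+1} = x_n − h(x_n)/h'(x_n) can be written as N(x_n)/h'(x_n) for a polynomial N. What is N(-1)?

5

h'(x) = −9x^2 + 10x + 7.
N(x) = x·h'(x) − h(x) = x·(−9x^2 + 10x + 7) − (−3x^3 + 5x^2 + 7x + 6) = −6x^3 + 5x^2 − 6.
N(-1) = 5.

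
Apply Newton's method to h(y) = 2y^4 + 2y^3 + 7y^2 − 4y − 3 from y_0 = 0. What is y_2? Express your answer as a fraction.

h'(y) = 8y^3 + 6y^2 + 14y − 4.
h(0) = −3, h'(0) = −4, so y_1 = 0 − (−3)/(−4) = −3/4.
h(−3/4) = 477/128, h'(−3/4) = −29/2, so y_2 = (−3/4) − (477/128)/(−29/2) = −915/1856.

−915/1856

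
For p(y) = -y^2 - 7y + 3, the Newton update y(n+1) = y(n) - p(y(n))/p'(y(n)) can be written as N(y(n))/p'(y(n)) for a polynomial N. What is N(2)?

p'(y) = -2y - 7.
N(y) = y·p'(y) - p(y) = y·(-2y - 7) - (-y^2 - 7y + 3) = -y^2 - 3.
N(2) = -7.

-7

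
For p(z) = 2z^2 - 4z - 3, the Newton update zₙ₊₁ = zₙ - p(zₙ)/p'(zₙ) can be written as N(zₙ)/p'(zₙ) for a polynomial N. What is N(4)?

p'(z) = 4z - 4.
N(z) = z·p'(z) - p(z) = z·(4z - 4) - (2z^2 - 4z - 3) = 2z^2 + 3.
N(4) = 35.

35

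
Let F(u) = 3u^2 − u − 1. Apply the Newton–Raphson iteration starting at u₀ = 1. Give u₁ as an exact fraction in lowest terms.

F'(u) = 6u − 1.
F(1) = 1, F'(1) = 5, so u₁ = 1 − 1/5 = 4/5.

4/5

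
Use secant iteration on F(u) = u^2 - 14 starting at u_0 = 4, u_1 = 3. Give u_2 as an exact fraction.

26/7

F(4) = 2, F(3) = -5. u_2 = 3 - (-5)·(3 - 4)/((-5) - 2) = 26/7.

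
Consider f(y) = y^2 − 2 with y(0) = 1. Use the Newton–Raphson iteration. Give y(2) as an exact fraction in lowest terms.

f'(y) = 2y.
f(1) = −1, f'(1) = 2, so y(1) = 1 − (−1)/2 = 3/2.
f(3/2) = 1/4, f'(3/2) = 3, so y(2) = (3/2) − (1/4)/3 = 17/12.

17/12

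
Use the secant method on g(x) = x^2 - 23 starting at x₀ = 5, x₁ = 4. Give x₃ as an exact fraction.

379/79

g(5) = 2, g(4) = -7. x₂ = 4 - (-7)·(4 - 5)/((-7) - 2) = 43/9.
g(4) = -7, g(43/9) = -14/81. x₃ = (43/9) - (-14/81)·((43/9) - 4)/((-14/81) - (-7)) = 379/79.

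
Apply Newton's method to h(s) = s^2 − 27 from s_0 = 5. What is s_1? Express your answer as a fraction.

h'(s) = 2s.
h(5) = −2, h'(5) = 10, so s_1 = 5 − (−2)/10 = 26/5.

26/5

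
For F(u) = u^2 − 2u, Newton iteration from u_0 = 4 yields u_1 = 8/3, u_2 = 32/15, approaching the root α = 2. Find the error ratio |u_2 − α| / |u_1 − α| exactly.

u_1 − α = 8/3 − 2 = 2/3, so |u_1 − α| = 2/3.
u_2 − α = 32/15 − 2 = 2/15, so |u_2 − α| = 2/15.
Ratio = (2/15) / (2/3) = 1/5.

1/5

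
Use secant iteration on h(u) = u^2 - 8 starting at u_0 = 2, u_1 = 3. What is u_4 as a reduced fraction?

577/204

h(2) = -4, h(3) = 1. u_2 = 3 - 1·(3 - 2)/(1 - (-4)) = 14/5.
h(3) = 1, h(14/5) = -4/25. u_3 = (14/5) - (-4/25)·((14/5) - 3)/((-4/25) - 1) = 82/29.
h(14/5) = -4/25, h(82/29) = -4/841. u_4 = (82/29) - (-4/841)·((82/29) - (14/5))/((-4/841) - (-4/25)) = 577/204.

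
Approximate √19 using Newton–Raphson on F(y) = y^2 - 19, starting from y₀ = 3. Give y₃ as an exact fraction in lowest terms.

F'(y) = 2y.
F(3) = -10, F'(3) = 6, so y₁ = 3 - (-10)/6 = 14/3.
F(14/3) = 25/9, F'(14/3) = 28/3, so y₂ = (14/3) - (25/9)/(28/3) = 367/84.
F(367/84) = 625/7056, F'(367/84) = 367/42, so y₃ = (367/84) - (625/7056)/(367/42) = 268753/61656.

268753/61656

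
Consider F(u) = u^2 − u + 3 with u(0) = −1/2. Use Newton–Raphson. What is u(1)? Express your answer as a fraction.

11/8

F'(u) = 2u − 1.
F(−1/2) = 15/4, F'(−1/2) = −2, so u(1) = (−1/2) − (15/4)/(−2) = 11/8.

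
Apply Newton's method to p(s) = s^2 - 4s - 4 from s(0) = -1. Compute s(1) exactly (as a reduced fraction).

-5/6

p'(s) = 2s - 4.
p(-1) = 1, p'(-1) = -6, so s(1) = (-1) - 1/(-6) = -5/6.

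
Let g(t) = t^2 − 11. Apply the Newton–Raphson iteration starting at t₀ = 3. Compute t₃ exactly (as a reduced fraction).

g'(t) = 2t.
g(3) = −2, g'(3) = 6, so t₁ = 3 − (−2)/6 = 10/3.
g(10/3) = 1/9, g'(10/3) = 20/3, so t₂ = (10/3) − (1/9)/(20/3) = 199/60.
g(199/60) = 1/3600, g'(199/60) = 199/30, so t₃ = (199/60) − (1/3600)/(199/30) = 79201/23880.

79201/23880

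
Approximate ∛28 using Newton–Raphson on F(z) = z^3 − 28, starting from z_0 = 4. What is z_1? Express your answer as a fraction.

F'(z) = 3z^2.
F(4) = 36, F'(4) = 48, so z_1 = 4 − 36/48 = 13/4.

13/4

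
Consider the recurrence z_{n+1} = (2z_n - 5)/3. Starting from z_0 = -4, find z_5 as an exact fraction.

z_1 = (2·(-4) - 5)/3 = -13/3.
z_2 = (2·(-13/3) - 5)/3 = -41/9.
z_3 = (2·(-41/9) - 5)/3 = -127/27.
z_4 = (2·(-127/27) - 5)/3 = -389/81.
z_5 = (2·(-389/81) - 5)/3 = -1183/243.

-1183/243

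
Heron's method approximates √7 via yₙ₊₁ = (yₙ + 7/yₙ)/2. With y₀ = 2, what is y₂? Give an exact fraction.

233/88

y₁ = (2 + 7/2)/2 = 11/4.
y₂ = (11/4 + 7/(11/4))/2 = 233/88.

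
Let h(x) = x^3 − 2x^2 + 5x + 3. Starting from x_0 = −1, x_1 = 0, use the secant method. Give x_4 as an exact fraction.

−32299392/66944297

h(−1) = −5, h(0) = 3. x_2 = 0 − 3·(0 − (−1))/(3 − (−5)) = −3/8.
h(0) = 3, h(−3/8) = 405/512. x_3 = (−3/8) − (405/512)·((−3/8) − 0)/((405/512) − 3) = −192/377.
h(−3/8) = 405/512, h(−192/377) = −10569285/53582633. x_4 = (−192/377) − (−10569285/53582633)·((−192/377) − (−3/8))/((−10569285/53582633) − (405/512)) = −32299392/66944297.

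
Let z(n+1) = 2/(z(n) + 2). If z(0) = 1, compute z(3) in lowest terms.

z(1) = 2/(1 + 2) = 2/3.
z(2) = 2/(2/3 + 2) = 3/4.
z(3) = 2/(3/4 + 2) = 8/11.

8/11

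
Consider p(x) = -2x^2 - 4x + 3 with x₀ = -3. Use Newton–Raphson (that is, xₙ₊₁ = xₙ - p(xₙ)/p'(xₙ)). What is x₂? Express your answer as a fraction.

p'(x) = -4x - 4.
p(-3) = -3, p'(-3) = 8, so x₁ = (-3) - (-3)/8 = -21/8.
p(-21/8) = -9/32, p'(-21/8) = 13/2, so x₂ = (-21/8) - (-9/32)/(13/2) = -537/208.

-537/208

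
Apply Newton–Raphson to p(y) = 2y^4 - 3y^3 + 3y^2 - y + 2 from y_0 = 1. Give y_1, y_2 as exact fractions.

p'(y) = 8y^3 - 9y^2 + 6y - 1.
p(1) = 3, p'(1) = 4, so y_1 = 1 - 3/4 = 1/4.
p(1/4) = 243/128, p'(1/4) = 1/16, so y_2 = (1/4) - (243/128)/(1/16) = -241/8.

y_1 = 1/4, y_2 = -241/8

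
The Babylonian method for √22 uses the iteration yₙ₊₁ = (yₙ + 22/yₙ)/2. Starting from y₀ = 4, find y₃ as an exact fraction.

1016657/216752

y₁ = (4 + 22/4)/2 = 19/4.
y₂ = (19/4 + 22/(19/4))/2 = 713/152.
y₃ = (713/152 + 22/(713/152))/2 = 1016657/216752.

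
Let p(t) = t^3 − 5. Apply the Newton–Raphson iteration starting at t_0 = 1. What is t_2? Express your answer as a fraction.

p'(t) = 3t^2.
p(1) = −4, p'(1) = 3, so t_1 = 1 − (−4)/3 = 7/3.
p(7/3) = 208/27, p'(7/3) = 49/3, so t_2 = (7/3) − (208/27)/(49/3) = 821/441.

821/441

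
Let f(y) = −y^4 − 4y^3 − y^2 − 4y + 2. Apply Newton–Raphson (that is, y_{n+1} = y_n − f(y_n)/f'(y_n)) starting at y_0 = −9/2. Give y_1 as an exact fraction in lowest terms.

f'(y) = −4y^3 − 12y^2 − 2y − 4.
f(−9/2) = −733/16, f'(−9/2) = 253/2, so y_1 = (−9/2) − (−733/16)/(253/2) = −8375/2024.

−8375/2024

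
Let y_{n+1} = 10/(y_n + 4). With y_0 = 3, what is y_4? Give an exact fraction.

555/317

y_1 = 10/(3 + 4) = 10/7.
y_2 = 10/(10/7 + 4) = 35/19.
y_3 = 10/(35/19 + 4) = 190/111.
y_4 = 10/(190/111 + 4) = 555/317.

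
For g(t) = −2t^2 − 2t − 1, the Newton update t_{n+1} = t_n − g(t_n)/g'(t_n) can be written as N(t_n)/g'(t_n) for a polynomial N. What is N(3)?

g'(t) = −4t − 2.
N(t) = t·g'(t) − g(t) = t·(−4t − 2) − (−2t^2 − 2t − 1) = −2t^2 + 1.
N(3) = −17.

−17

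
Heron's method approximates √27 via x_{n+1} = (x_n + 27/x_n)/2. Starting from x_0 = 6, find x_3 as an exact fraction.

x_1 = (6 + 27/6)/2 = 21/4.
x_2 = (21/4 + 27/(21/4))/2 = 291/56.
x_3 = (291/56 + 27/(291/56))/2 = 56451/10864.

56451/10864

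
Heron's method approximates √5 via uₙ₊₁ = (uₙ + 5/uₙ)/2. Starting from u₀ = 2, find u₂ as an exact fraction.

u₁ = (2 + 5/2)/2 = 9/4.
u₂ = (9/4 + 5/(9/4))/2 = 161/72.

161/72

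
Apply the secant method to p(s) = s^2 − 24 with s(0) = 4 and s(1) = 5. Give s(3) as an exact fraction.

p(4) = −8, p(5) = 1. s(2) = 5 − 1·(5 − 4)/(1 − (−8)) = 44/9.
p(5) = 1, p(44/9) = −8/81. s(3) = (44/9) − (−8/81)·((44/9) − 5)/((−8/81) − 1) = 436/89.

436/89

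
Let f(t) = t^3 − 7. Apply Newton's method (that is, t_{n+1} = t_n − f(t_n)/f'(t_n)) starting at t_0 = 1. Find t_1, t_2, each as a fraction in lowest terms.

t_1 = 3, t_2 = 61/27

f'(t) = 3t^2.
f(1) = −6, f'(1) = 3, so t_1 = 1 − (−6)/3 = 3.
f(3) = 20, f'(3) = 27, so t_2 = 3 − 20/27 = 61/27.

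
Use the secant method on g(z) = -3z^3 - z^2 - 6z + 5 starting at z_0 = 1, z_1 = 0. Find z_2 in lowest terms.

g(1) = -5, g(0) = 5. z_2 = 0 - 5·(0 - 1)/(5 - (-5)) = 1/2.

1/2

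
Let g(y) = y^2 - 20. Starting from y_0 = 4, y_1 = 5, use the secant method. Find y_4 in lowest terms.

g(4) = -4, g(5) = 5. y_2 = 5 - 5·(5 - 4)/(5 - (-4)) = 40/9.
g(5) = 5, g(40/9) = -20/81. y_3 = (40/9) - (-20/81)·((40/9) - 5)/((-20/81) - 5) = 76/17.
g(40/9) = -20/81, g(76/17) = -4/289. y_4 = (76/17) - (-4/289)·((76/17) - (40/9))/((-4/289) - (-20/81)) = 1525/341.

1525/341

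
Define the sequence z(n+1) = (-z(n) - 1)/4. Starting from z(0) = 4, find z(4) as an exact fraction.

z(1) = (-4 - 1)/4 = -5/4.
z(2) = (-(-5/4) - 1)/4 = 1/16.
z(3) = (-(1/16) - 1)/4 = -17/64.
z(4) = (-(-17/64) - 1)/4 = -47/256.

-47/256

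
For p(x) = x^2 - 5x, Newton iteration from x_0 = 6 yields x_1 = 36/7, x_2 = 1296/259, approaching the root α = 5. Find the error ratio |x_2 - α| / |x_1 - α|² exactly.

7/37

x_1 - α = 36/7 - 5 = 1/7, so |x_1 - α| = 1/7.
x_2 - α = 1296/259 - 5 = 1/259, so |x_2 - α| = 1/259.
|x_1 - α|² = 1/49.
Ratio = (1/259) / (1/49) = 7/37.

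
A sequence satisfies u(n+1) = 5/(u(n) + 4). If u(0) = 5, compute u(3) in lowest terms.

205/209

u(1) = 5/(5 + 4) = 5/9.
u(2) = 5/(5/9 + 4) = 45/41.
u(3) = 5/(45/41 + 4) = 205/209.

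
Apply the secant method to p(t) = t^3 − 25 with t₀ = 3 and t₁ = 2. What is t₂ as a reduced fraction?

p(3) = 2, p(2) = −17. t₂ = 2 − (−17)·(2 − 3)/((−17) − 2) = 55/19.

55/19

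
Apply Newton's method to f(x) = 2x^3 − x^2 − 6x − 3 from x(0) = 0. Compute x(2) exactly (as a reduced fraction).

−9/14

f'(x) = 6x^2 − 2x − 6.
f(0) = −3, f'(0) = −6, so x(1) = 0 − (−3)/(−6) = −1/2.
f(−1/2) = −1/2, f'(−1/2) = −7/2, so x(2) = (−1/2) − (−1/2)/(−7/2) = −9/14.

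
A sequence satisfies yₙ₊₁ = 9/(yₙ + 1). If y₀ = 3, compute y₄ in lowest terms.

y₁ = 9/(3 + 1) = 9/4.
y₂ = 9/(9/4 + 1) = 36/13.
y₃ = 9/(36/13 + 1) = 117/49.
y₄ = 9/(117/49 + 1) = 441/166.

441/166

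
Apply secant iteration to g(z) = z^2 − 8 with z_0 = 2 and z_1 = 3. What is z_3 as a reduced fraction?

g(2) = −4, g(3) = 1. z_2 = 3 − 1·(3 − 2)/(1 − (−4)) = 14/5.
g(3) = 1, g(14/5) = −4/25. z_3 = (14/5) − (−4/25)·((14/5) − 3)/((−4/25) − 1) = 82/29.

82/29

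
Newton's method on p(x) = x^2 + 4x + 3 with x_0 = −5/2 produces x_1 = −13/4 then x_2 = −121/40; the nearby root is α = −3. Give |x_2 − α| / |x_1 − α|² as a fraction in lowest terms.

x_1 − α = −13/4 − (−3) = −13/4 + 3 = −1/4, so |x_1 − α| = 1/4.
x_2 − α = −121/40 − (−3) = −121/40 + 3 = −1/40, so |x_2 − α| = 1/40.
|x_1 − α|² = 1/16.
Ratio = (1/40) / (1/16) = 2/5.

2/5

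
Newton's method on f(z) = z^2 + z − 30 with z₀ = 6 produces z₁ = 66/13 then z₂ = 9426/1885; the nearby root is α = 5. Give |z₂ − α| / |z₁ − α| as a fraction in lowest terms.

z₁ − α = 66/13 − 5 = 1/13, so |z₁ − α| = 1/13.
z₂ − α = 9426/1885 − 5 = 1/1885, so |z₂ − α| = 1/1885.
Ratio = (1/1885) / (1/13) = 1/145.

1/145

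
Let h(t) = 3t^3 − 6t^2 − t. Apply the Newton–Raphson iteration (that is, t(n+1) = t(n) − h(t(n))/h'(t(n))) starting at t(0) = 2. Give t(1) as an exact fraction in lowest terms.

h'(t) = 9t^2 − 12t − 1.
h(2) = −2, h'(2) = 11, so t(1) = 2 − (−2)/11 = 24/11.

24/11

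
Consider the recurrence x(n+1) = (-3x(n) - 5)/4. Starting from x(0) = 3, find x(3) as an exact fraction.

x(1) = (-3·3 - 5)/4 = -7/2.
x(2) = (-3·(-7/2) - 5)/4 = 11/8.
x(3) = (-3·(11/8) - 5)/4 = -73/32.

-73/32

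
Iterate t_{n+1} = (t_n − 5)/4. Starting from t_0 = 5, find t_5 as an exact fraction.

t_1 = (5 − 5)/4 = 0.
t_2 = (0 − 5)/4 = −5/4.
t_3 = ((−5/4) − 5)/4 = −25/16.
t_4 = ((−25/16) − 5)/4 = −105/64.
t_5 = ((−105/64) − 5)/4 = −425/256.

−425/256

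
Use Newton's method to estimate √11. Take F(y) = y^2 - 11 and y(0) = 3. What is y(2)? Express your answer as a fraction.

F'(y) = 2y.
F(3) = -2, F'(3) = 6, so y(1) = 3 - (-2)/6 = 10/3.
F(10/3) = 1/9, F'(10/3) = 20/3, so y(2) = (10/3) - (1/9)/(20/3) = 199/60.

199/60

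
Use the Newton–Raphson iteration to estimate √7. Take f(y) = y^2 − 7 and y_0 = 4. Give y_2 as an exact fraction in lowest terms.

977/368

f'(y) = 2y.
f(4) = 9, f'(4) = 8, so y_1 = 4 − 9/8 = 23/8.
f(23/8) = 81/64, f'(23/8) = 23/4, so y_2 = (23/8) − (81/64)/(23/4) = 977/368.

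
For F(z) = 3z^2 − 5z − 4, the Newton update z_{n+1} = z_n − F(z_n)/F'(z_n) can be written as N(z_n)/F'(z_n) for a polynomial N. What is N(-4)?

F'(z) = 6z − 5.
N(z) = z·F'(z) − F(z) = z·(6z − 5) − (3z^2 − 5z − 4) = 3z^2 + 4.
N(-4) = 52.

52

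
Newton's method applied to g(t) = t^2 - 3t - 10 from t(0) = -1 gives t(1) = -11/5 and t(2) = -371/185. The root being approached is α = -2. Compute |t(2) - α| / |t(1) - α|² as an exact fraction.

5/37

t(1) - α = -11/5 - (-2) = -11/5 + 2 = -1/5, so |t(1) - α| = 1/5.
t(2) - α = -371/185 - (-2) = -371/185 + 2 = -1/185, so |t(2) - α| = 1/185.
|t(1) - α|² = 1/25.
Ratio = (1/185) / (1/25) = 5/37.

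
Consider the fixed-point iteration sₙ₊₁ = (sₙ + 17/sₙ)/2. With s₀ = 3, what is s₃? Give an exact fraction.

s₁ = (3 + 17/3)/2 = 13/3.
s₂ = (13/3 + 17/(13/3))/2 = 161/39.
s₃ = (161/39 + 17/(161/39))/2 = 25889/6279.

25889/6279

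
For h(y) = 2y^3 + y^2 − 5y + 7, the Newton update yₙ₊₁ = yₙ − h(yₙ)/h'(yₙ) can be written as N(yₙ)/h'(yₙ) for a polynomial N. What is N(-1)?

h'(y) = 6y^2 + 2y − 5.
N(y) = y·h'(y) − h(y) = y·(6y^2 + 2y − 5) − (2y^3 + y^2 − 5y + 7) = 4y^3 + y^2 − 7.
N(-1) = −10.

−10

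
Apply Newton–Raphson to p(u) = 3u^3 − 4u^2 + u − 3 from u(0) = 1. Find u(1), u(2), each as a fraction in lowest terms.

p'(u) = 9u^2 − 8u + 1.
p(1) = −3, p'(1) = 2, so u(1) = 1 − (−3)/2 = 5/2.
p(5/2) = 171/8, p'(5/2) = 149/4, so u(2) = (5/2) − (171/8)/(149/4) = 287/149.

u(1) = 5/2, u(2) = 287/149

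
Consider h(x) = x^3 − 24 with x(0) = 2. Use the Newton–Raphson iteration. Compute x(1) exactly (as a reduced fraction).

h'(x) = 3x^2.
h(2) = −16, h'(2) = 12, so x(1) = 2 − (−16)/12 = 10/3.

10/3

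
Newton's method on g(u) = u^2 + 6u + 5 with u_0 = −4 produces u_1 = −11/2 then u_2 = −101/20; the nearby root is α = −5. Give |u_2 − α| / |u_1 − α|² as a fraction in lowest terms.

1/5

u_1 − α = −11/2 − (−5) = −11/2 + 5 = −1/2, so |u_1 − α| = 1/2.
u_2 − α = −101/20 − (−5) = −101/20 + 5 = −1/20, so |u_2 − α| = 1/20.
|u_1 − α|² = 1/4.
Ratio = (1/20) / (1/4) = 1/5.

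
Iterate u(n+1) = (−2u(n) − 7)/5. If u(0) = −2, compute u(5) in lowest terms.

u(1) = (−2·(−2) − 7)/5 = −3/5.
u(2) = (−2·(−3/5) − 7)/5 = −29/25.
u(3) = (−2·(−29/25) − 7)/5 = −117/125.
u(4) = (−2·(−117/125) − 7)/5 = −641/625.
u(5) = (−2·(−641/625) − 7)/5 = −3093/3125.

−3093/3125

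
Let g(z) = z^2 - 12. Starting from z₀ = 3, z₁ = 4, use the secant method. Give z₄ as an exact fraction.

g(3) = -3, g(4) = 4. z₂ = 4 - 4·(4 - 3)/(4 - (-3)) = 24/7.
g(4) = 4, g(24/7) = -12/49. z₃ = (24/7) - (-12/49)·((24/7) - 4)/((-12/49) - 4) = 45/13.
g(24/7) = -12/49, g(45/13) = -3/169. z₄ = (45/13) - (-3/169)·((45/13) - (24/7))/((-3/169) - (-12/49)) = 724/209.

724/209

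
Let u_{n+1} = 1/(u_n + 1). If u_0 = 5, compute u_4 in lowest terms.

13/20

u_1 = 1/(5 + 1) = 1/6.
u_2 = 1/(1/6 + 1) = 6/7.
u_3 = 1/(6/7 + 1) = 7/13.
u_4 = 1/(7/13 + 1) = 13/20.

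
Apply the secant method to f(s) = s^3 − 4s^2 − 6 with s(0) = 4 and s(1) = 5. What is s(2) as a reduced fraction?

106/25

f(4) = −6, f(5) = 19. s(2) = 5 − 19·(5 − 4)/(19 − (−6)) = 106/25.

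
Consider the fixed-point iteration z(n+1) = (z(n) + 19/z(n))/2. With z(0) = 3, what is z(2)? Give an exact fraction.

367/84

z(1) = (3 + 19/3)/2 = 14/3.
z(2) = (14/3 + 19/(14/3))/2 = 367/84.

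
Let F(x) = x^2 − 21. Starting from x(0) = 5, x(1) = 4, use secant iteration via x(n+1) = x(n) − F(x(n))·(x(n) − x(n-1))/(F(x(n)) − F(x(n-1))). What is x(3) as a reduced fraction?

F(5) = 4, F(4) = −5. x(2) = 4 − (−5)·(4 − 5)/((−5) − 4) = 41/9.
F(4) = −5, F(41/9) = −20/81. x(3) = (41/9) − (−20/81)·((41/9) − 4)/((−20/81) − (−5)) = 353/77.

353/77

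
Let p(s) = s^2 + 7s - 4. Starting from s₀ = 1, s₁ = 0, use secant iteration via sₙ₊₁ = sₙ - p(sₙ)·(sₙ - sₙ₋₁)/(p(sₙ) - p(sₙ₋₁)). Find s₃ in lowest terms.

p(1) = 4, p(0) = -4. s₂ = 0 - (-4)·(0 - 1)/((-4) - 4) = 1/2.
p(0) = -4, p(1/2) = -1/4. s₃ = (1/2) - (-1/4)·((1/2) - 0)/((-1/4) - (-4)) = 8/15.

8/15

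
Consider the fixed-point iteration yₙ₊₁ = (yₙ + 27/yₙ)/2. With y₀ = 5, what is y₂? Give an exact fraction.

1351/260

y₁ = (5 + 27/5)/2 = 26/5.
y₂ = (26/5 + 27/(26/5))/2 = 1351/260.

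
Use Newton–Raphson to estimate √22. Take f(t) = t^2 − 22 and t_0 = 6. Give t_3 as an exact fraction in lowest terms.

f'(t) = 2t.
f(6) = 14, f'(6) = 12, so t_1 = 6 − 14/12 = 29/6.
f(29/6) = 49/36, f'(29/6) = 29/3, so t_2 = (29/6) − (49/36)/(29/3) = 1633/348.
f(1633/348) = 2401/121104, f'(1633/348) = 1633/174, so t_3 = (1633/348) − (2401/121104)/(1633/174) = 5330977/1136568.

5330977/1136568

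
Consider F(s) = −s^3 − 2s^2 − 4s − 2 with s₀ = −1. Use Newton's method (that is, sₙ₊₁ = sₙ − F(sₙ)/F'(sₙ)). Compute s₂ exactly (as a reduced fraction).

F'(s) = −3s^2 − 4s − 4.
F(−1) = 1, F'(−1) = −3, so s₁ = (−1) − 1/(−3) = −2/3.
F(−2/3) = 2/27, F'(−2/3) = −8/3, so s₂ = (−2/3) − (2/27)/(−8/3) = −23/36.

−23/36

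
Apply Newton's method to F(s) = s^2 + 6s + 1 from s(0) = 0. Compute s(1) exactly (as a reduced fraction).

−1/6

F'(s) = 2s + 6.
F(0) = 1, F'(0) = 6, so s(1) = 0 − 1/6 = −1/6.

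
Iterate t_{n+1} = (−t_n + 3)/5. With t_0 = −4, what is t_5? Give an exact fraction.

t_1 = (−(−4) + 3)/5 = 7/5.
t_2 = (−(7/5) + 3)/5 = 8/25.
t_3 = (−(8/25) + 3)/5 = 67/125.
t_4 = (−(67/125) + 3)/5 = 308/625.
t_5 = (−(308/625) + 3)/5 = 1567/3125.

1567/3125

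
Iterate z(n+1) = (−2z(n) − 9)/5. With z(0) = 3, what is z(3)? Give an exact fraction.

z(1) = (−2·3 − 9)/5 = −3.
z(2) = (−2·(−3) − 9)/5 = −3/5.
z(3) = (−2·(−3/5) − 9)/5 = −39/25.

−39/25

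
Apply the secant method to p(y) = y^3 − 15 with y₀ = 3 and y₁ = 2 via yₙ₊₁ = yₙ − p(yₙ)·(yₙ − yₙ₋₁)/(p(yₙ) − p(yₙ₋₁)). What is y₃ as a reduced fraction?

12885/5179

p(3) = 12, p(2) = −7. y₂ = 2 − (−7)·(2 − 3)/((−7) − 12) = 45/19.
p(2) = −7, p(45/19) = −11760/6859. y₃ = (45/19) − (−11760/6859)·((45/19) − 2)/((−11760/6859) − (−7)) = 12885/5179.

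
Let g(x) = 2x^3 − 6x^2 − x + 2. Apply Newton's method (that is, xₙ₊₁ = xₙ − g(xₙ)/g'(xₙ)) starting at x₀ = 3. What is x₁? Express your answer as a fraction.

52/17

g'(x) = 6x^2 − 12x − 1.
g(3) = −1, g'(3) = 17, so x₁ = 3 − (−1)/17 = 52/17.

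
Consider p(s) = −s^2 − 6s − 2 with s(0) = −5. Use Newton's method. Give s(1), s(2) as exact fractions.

p'(s) = −2s − 6.
p(−5) = 3, p'(−5) = 4, so s(1) = (−5) − 3/4 = −23/4.
p(−23/4) = −9/16, p'(−23/4) = 11/2, so s(2) = (−23/4) − (−9/16)/(11/2) = −497/88.

s(1) = −23/4, s(2) = −497/88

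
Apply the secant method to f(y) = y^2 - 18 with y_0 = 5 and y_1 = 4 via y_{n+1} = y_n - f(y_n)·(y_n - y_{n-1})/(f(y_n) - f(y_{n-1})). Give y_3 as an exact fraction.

157/37

f(5) = 7, f(4) = -2. y_2 = 4 - (-2)·(4 - 5)/((-2) - 7) = 38/9.
f(4) = -2, f(38/9) = -14/81. y_3 = (38/9) - (-14/81)·((38/9) - 4)/((-14/81) - (-2)) = 157/37.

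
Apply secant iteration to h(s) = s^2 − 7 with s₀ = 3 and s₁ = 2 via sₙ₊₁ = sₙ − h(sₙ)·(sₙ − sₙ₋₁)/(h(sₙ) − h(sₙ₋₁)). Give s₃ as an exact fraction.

61/23

h(3) = 2, h(2) = −3. s₂ = 2 − (−3)·(2 − 3)/((−3) − 2) = 13/5.
h(2) = −3, h(13/5) = −6/25. s₃ = (13/5) − (−6/25)·((13/5) − 2)/((−6/25) − (−3)) = 61/23.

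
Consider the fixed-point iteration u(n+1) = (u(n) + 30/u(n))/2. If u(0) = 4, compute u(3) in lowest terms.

u(1) = (4 + 30/4)/2 = 23/4.
u(2) = (23/4 + 30/(23/4))/2 = 1009/184.
u(3) = (1009/184 + 30/(1009/184))/2 = 2033761/371312.

2033761/371312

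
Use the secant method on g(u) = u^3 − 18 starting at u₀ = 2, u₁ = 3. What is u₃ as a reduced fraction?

2402/921

g(2) = −10, g(3) = 9. u₂ = 3 − 9·(3 − 2)/(9 − (−10)) = 48/19.
g(3) = 9, g(48/19) = −12870/6859. u₃ = (48/19) − (−12870/6859)·((48/19) − 3)/((−12870/6859) − 9) = 2402/921.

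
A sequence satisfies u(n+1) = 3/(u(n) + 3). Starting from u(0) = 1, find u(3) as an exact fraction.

15/19

u(1) = 3/(1 + 3) = 3/4.
u(2) = 3/(3/4 + 3) = 4/5.
u(3) = 3/(4/5 + 3) = 15/19.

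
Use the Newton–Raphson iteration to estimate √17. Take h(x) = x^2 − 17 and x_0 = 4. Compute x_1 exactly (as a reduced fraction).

33/8

h'(x) = 2x.
h(4) = −1, h'(4) = 8, so x_1 = 4 − (−1)/8 = 33/8.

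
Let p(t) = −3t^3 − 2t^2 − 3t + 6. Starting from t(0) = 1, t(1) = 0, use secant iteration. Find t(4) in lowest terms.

7232/8473

p(1) = −2, p(0) = 6. t(2) = 0 − 6·(0 − 1)/(6 − (−2)) = 3/4.
p(0) = 6, p(3/4) = 87/64. t(3) = (3/4) − (87/64)·((3/4) − 0)/((87/64) − 6) = 32/33.
p(3/4) = 87/64, p(32/33) = −2030/1331. t(4) = (32/33) − (−2030/1331)·((32/33) − (3/4))/((−2030/1331) − (87/64)) = 7232/8473.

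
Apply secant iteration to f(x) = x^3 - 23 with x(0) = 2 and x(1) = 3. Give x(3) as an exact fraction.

f(2) = -15, f(3) = 4. x(2) = 3 - 4·(3 - 2)/(4 - (-15)) = 53/19.
f(3) = 4, f(53/19) = -8880/6859. x(3) = (53/19) - (-8880/6859)·((53/19) - 3)/((-8880/6859) - 4) = 25793/9079.

25793/9079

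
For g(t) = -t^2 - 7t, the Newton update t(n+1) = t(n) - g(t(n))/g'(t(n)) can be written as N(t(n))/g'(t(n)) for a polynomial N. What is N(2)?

-4

g'(t) = -2t - 7.
N(t) = t·g'(t) - g(t) = t·(-2t - 7) - (-t^2 - 7t) = -t^2.
N(2) = -4.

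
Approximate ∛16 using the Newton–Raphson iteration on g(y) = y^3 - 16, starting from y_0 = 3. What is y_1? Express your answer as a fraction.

g'(y) = 3y^2.
g(3) = 11, g'(3) = 27, so y_1 = 3 - 11/27 = 70/27.

70/27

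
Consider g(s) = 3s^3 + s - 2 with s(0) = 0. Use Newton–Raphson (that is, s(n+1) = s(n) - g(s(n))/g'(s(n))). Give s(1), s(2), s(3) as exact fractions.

g'(s) = 9s^2 + 1.
g(0) = -2, g'(0) = 1, so s(1) = 0 - (-2)/1 = 2.
g(2) = 24, g'(2) = 37, so s(2) = 2 - 24/37 = 50/37.
g(50/37) = 342144/50653, g'(50/37) = 23869/1369, so s(3) = (50/37) - (342144/50653)/(23869/1369) = 851306/883153.

s(1) = 2, s(2) = 50/37, s(3) = 851306/883153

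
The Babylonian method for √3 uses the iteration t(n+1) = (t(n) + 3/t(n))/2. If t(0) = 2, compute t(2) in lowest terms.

97/56

t(1) = (2 + 3/2)/2 = 7/4.
t(2) = (7/4 + 3/(7/4))/2 = 97/56.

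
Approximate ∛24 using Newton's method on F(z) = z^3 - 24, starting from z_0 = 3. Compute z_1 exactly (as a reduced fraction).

26/9

F'(z) = 3z^2.
F(3) = 3, F'(3) = 27, so z_1 = 3 - 3/27 = 26/9.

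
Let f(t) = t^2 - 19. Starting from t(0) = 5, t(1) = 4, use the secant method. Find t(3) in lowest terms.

109/25

f(5) = 6, f(4) = -3. t(2) = 4 - (-3)·(4 - 5)/((-3) - 6) = 13/3.
f(4) = -3, f(13/3) = -2/9. t(3) = (13/3) - (-2/9)·((13/3) - 4)/((-2/9) - (-3)) = 109/25.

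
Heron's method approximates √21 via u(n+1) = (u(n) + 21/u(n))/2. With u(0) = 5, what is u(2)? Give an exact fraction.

527/115

u(1) = (5 + 21/5)/2 = 23/5.
u(2) = (23/5 + 21/(23/5))/2 = 527/115.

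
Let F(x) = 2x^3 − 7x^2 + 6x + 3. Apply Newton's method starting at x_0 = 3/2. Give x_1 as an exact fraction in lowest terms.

7/2

F'(x) = 6x^2 − 14x + 6.
F(3/2) = 3, F'(3/2) = −3/2, so x_1 = (3/2) − 3/(−3/2) = 7/2.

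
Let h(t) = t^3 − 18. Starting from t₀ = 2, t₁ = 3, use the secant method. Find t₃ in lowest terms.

2402/921

h(2) = −10, h(3) = 9. t₂ = 3 − 9·(3 − 2)/(9 − (−10)) = 48/19.
h(3) = 9, h(48/19) = −12870/6859. t₃ = (48/19) − (−12870/6859)·((48/19) − 3)/((−12870/6859) − 9) = 2402/921.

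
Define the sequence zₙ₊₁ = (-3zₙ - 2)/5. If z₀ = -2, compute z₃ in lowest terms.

z₁ = (-3·(-2) - 2)/5 = 4/5.
z₂ = (-3·(4/5) - 2)/5 = -22/25.
z₃ = (-3·(-22/25) - 2)/5 = 16/125.

16/125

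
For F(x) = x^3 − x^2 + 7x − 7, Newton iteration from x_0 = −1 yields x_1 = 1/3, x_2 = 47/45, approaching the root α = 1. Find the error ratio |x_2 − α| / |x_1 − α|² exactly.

x_1 − α = 1/3 − 1 = −2/3, so |x_1 − α| = 2/3.
x_2 − α = 47/45 − 1 = 2/45, so |x_2 − α| = 2/45.
|x_1 − α|² = 4/9.
Ratio = (2/45) / (4/9) = 1/10.

1/10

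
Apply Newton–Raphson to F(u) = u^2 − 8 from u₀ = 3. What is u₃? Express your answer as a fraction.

F'(u) = 2u.
F(3) = 1, F'(3) = 6, so u₁ = 3 − 1/6 = 17/6.
F(17/6) = 1/36, F'(17/6) = 17/3, so u₂ = (17/6) − (1/36)/(17/3) = 577/204.
F(577/204) = 1/41616, F'(577/204) = 577/102, so u₃ = (577/204) − (1/41616)/(577/102) = 665857/235416.

665857/235416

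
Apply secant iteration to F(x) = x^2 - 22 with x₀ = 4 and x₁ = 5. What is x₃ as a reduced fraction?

136/29

F(4) = -6, F(5) = 3. x₂ = 5 - 3·(5 - 4)/(3 - (-6)) = 14/3.
F(5) = 3, F(14/3) = -2/9. x₃ = (14/3) - (-2/9)·((14/3) - 5)/((-2/9) - 3) = 136/29.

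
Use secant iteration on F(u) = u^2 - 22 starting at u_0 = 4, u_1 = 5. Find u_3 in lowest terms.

F(4) = -6, F(5) = 3. u_2 = 5 - 3·(5 - 4)/(3 - (-6)) = 14/3.
F(5) = 3, F(14/3) = -2/9. u_3 = (14/3) - (-2/9)·((14/3) - 5)/((-2/9) - 3) = 136/29.

136/29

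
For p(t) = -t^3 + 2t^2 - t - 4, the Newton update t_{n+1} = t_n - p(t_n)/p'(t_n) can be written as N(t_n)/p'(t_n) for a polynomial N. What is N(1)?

p'(t) = -3t^2 + 4t - 1.
N(t) = t·p'(t) - p(t) = t·(-3t^2 + 4t - 1) - (-t^3 + 2t^2 - t - 4) = -2t^3 + 2t^2 + 4.
N(1) = 4.

4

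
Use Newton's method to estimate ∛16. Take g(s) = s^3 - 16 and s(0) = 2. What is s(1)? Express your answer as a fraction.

8/3

g'(s) = 3s^2.
g(2) = -8, g'(2) = 12, so s(1) = 2 - (-8)/12 = 8/3.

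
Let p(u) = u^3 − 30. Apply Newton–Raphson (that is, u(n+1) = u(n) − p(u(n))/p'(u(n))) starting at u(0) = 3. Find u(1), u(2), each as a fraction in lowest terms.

u(1) = 28/9, u(2) = 32887/10584

p'(u) = 3u^2.
p(3) = −3, p'(3) = 27, so u(1) = 3 − (−3)/27 = 28/9.
p(28/9) = 82/729, p'(28/9) = 784/27, so u(2) = (28/9) − (82/729)/(784/27) = 32887/10584.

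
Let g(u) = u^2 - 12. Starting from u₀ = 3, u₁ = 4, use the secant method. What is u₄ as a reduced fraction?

g(3) = -3, g(4) = 4. u₂ = 4 - 4·(4 - 3)/(4 - (-3)) = 24/7.
g(4) = 4, g(24/7) = -12/49. u₃ = (24/7) - (-12/49)·((24/7) - 4)/((-12/49) - 4) = 45/13.
g(24/7) = -12/49, g(45/13) = -3/169. u₄ = (45/13) - (-3/169)·((45/13) - (24/7))/((-3/169) - (-12/49)) = 724/209.

724/209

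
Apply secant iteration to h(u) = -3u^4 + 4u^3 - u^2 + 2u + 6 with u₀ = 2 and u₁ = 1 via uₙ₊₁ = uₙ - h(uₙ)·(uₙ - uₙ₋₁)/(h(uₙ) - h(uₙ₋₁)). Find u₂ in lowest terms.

13/9

h(2) = -10, h(1) = 8. u₂ = 1 - 8·(1 - 2)/(8 - (-10)) = 13/9.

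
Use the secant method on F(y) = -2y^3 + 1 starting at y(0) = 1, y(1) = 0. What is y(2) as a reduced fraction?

1/2

F(1) = -1, F(0) = 1. y(2) = 0 - 1·(0 - 1)/(1 - (-1)) = 1/2.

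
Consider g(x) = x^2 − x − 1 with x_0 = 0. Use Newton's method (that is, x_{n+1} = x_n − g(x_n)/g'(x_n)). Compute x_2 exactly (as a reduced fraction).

g'(x) = 2x − 1.
g(0) = −1, g'(0) = −1, so x_1 = 0 − (−1)/(−1) = −1.
g(−1) = 1, g'(−1) = −3, so x_2 = (−1) − 1/(−3) = −2/3.

−2/3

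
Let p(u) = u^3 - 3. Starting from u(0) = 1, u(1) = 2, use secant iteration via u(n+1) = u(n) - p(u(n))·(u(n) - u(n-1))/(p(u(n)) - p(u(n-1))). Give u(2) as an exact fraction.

p(1) = -2, p(2) = 5. u(2) = 2 - 5·(2 - 1)/(5 - (-2)) = 9/7.

9/7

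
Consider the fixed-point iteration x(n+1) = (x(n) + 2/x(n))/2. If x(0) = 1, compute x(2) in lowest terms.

x(1) = (1 + 2/1)/2 = 3/2.
x(2) = (3/2 + 2/(3/2))/2 = 17/12.

17/12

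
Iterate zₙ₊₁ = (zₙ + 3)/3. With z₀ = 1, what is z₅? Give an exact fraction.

z₁ = (1 + 3)/3 = 4/3.
z₂ = ((4/3) + 3)/3 = 13/9.
z₃ = ((13/9) + 3)/3 = 40/27.
z₄ = ((40/27) + 3)/3 = 121/81.
z₅ = ((121/81) + 3)/3 = 364/243.

364/243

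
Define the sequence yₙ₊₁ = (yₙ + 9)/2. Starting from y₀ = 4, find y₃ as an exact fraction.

67/8

y₁ = (4 + 9)/2 = 13/2.
y₂ = ((13/2) + 9)/2 = 31/4.
y₃ = ((31/4) + 9)/2 = 67/8.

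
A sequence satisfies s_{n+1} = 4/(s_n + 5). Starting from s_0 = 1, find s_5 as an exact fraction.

s_1 = 4/(1 + 5) = 2/3.
s_2 = 4/(2/3 + 5) = 12/17.
s_3 = 4/(12/17 + 5) = 68/97.
s_4 = 4/(68/97 + 5) = 388/553.
s_5 = 4/(388/553 + 5) = 2212/3153.

2212/3153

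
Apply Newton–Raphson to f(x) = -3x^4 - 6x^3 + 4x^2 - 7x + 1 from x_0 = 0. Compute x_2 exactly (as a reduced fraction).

2298/15029

f'(x) = -12x^3 - 18x^2 + 8x - 7.
f(0) = 1, f'(0) = -7, so x_1 = 0 - 1/(-7) = 1/7.
f(1/7) = 151/2401, f'(1/7) = -2147/343, so x_2 = (1/7) - (151/2401)/(-2147/343) = 2298/15029.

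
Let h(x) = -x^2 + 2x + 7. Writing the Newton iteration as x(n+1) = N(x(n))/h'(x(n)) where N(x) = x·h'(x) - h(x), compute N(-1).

-8

h'(x) = -2x + 2.
N(x) = x·h'(x) - h(x) = x·(-2x + 2) - (-x^2 + 2x + 7) = -x^2 - 7.
N(-1) = -8.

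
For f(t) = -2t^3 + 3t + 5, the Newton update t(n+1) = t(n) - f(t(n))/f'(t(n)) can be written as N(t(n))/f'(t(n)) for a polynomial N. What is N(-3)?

f'(t) = -6t^2 + 3.
N(t) = t·f'(t) - f(t) = t·(-6t^2 + 3) - (-2t^3 + 3t + 5) = -4t^3 - 5.
N(-3) = 103.

103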